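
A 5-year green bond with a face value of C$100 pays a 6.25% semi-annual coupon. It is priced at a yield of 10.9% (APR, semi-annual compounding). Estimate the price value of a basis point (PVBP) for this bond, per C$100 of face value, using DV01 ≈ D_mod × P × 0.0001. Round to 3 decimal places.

Periodic yield y = 0.0545.
  t   CF        PV=CF/(1+0.0545)^t    t·PV
  1        3.125         2.9635         2.9635
  2        3.125         2.8103         5.6207
  3        3.125         2.6651         7.9952
  4        3.125         2.5273        10.1094
  5        3.125         2.3967        11.9836
  6        3.125         2.2728        13.6371
  7        3.125         2.1554        15.0877
  8        3.125         2.0440        16.3519
  9        3.125         1.9383        17.4451
  10     103.125        60.6594       606.5940
  Σ                     82.4329       707.7881
P = 82.4329; D_Mac = 8.58623 half-year periods = 4.29312 yrs; D_mod = 4.07123 yrs.
DV01 ≈ 4.07123 × 82.4329 × 0.0001 = 0.033560.

C$0.034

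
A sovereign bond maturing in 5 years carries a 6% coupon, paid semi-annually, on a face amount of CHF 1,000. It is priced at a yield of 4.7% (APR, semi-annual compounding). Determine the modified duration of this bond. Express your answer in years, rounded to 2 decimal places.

Periodic yield y = 0.0235. First find Macaulay duration:
  t   CF        PV=CF/(1+0.0235)^t    t·PV
  1        30.00        29.3112        29.3112
  2        30.00        28.6382        57.2764
  3        30.00        27.9806        83.9419
  4        30.00        27.3382       109.3528
  5        30.00        26.7105       133.5525
  6        30.00        26.0972       156.5833
  7        30.00        25.4980       178.4861
  8        30.00        24.9126       199.3005
  9        30.00        24.3406       219.0651
  10    1,030.00       816.5048     8,165.0482
  Σ                  1,057.3319     9,331.9180
P = 1,057.3319; Macaulay duration = 9,331.9180 / 1,057.3319 = 8.82591 half-year periods = 4.41296 years.
Modified duration = D_Mac / (1 + y) = 4.41296 / 1.0235 = 4.31163 years.

4.31 years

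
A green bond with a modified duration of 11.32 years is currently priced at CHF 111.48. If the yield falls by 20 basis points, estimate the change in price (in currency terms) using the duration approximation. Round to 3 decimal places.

+CHF 2.524

Duration approximation: ΔP/P ≈ -D_mod · Δy = -11.32 × (-0.002) = +0.022640.
ΔP ≈ 111.48 × (+0.022640) = +2.5239072.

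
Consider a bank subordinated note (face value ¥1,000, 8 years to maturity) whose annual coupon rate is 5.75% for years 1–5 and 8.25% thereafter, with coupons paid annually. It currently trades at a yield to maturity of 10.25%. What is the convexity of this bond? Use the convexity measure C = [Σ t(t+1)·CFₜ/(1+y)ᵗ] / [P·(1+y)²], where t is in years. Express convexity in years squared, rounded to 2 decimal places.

43.92

With y = 0.1025:
  t   CF        PV=CF/(1+0.1025)^t    t·PV        t(t+1)·PV
  1        57.50        52.1542        52.1542         104.3084
  2        57.50        47.3054        94.6108         283.8324
  3        57.50        42.9074       128.7222         514.8886
  4        57.50        38.9183       155.6731         778.3653
  5        57.50        35.3000       176.5001       1,059.0004
  6        82.50        45.9391       275.6345       1,929.4417
  7        82.50        41.6681       291.6767       2,333.4139
  8     1,082.50       495.9057     3,967.2458      35,705.2120
  Σ                    800.0982     5,142.2173      42,708.4626
P = 800.0982.
Convexity = Σ t(t+1)·PV / [P·(1+y)²] = 42,708.4626 / (800.0982 × 1.215506) = 43.91506.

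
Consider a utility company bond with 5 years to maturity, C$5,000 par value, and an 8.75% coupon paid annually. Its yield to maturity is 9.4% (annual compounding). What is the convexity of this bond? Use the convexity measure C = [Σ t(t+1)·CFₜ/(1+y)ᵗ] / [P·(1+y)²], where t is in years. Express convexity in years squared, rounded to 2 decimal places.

With y = 0.094:
  t   CF        PV=CF/(1+0.094)^t    t·PV        t(t+1)·PV
  1       437.50       399.9086       399.9086         799.8172
  2       437.50       365.5472       731.0943       2,193.2830
  3       437.50       334.1382     1,002.4145       4,009.6581
  4       437.50       305.4279     1,221.7118       6,108.5589
  5     5,437.50     3,469.8657    17,349.3283     104,095.9696
  Σ                  4,874.8875    20,704.4575     117,207.2867
P = 4,874.8875.
Convexity = Σ t(t+1)·PV / [P·(1+y)²] = 117,207.2867 / (4,874.8875 × 1.196836) = 20.08886.

20.09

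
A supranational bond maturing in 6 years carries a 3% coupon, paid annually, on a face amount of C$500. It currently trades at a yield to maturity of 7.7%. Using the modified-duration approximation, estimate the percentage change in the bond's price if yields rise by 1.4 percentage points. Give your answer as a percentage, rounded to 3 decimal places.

Periodic yield y = 0.077. Modified duration first:
  t   CF        PV=CF/(1+0.077)^t    t·PV
  1        15.00        13.9276        13.9276
  2        15.00        12.9318        25.8637
  3        15.00        12.0073        36.0218
  4        15.00        11.1488        44.5952
  5        15.00        10.3517        51.7586
  6       515.00       329.9993     1,979.9958
  Σ                    390.3665     2,152.1626
P = 390.3665; D_Mac = 5.51318 yrs; D_mod = 5.51318/(1+0.077) = 5.11902 yrs.
ΔP/P ≈ -D_mod · Δy = -5.11902 × (+0.014) = -0.071666 = -7.1666%.

-7.167%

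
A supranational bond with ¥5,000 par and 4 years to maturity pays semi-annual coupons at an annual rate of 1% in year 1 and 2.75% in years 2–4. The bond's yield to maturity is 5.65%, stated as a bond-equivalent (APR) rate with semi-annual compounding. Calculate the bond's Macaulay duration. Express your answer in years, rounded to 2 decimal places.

Periodic yield y = 0.02825. Discount each cash flow and weight by its period:
  t   CF        PV=CF/(1+0.02825)^t    t·PV
  1        25.00        24.3132        24.3132
  2        25.00        23.6452        47.2904
  3        68.75        63.2378       189.7133
  4        68.75        61.5004       246.0015
  5        68.75        59.8107       299.0537
  6        68.75        58.1675       349.0050
  7        68.75        56.5694       395.9859
  8     5,068.75     4,056.1231    32,448.9847
  Σ                  4,403.3672    34,000.3476
Price P = Σ PV = 4,403.3672.
Macaulay duration = Σ(t·PV) / P = 34,000.3476 / 4,403.3672 = 7.72144 half-year periods.
In years: 7.72144 / 2 = 3.86072 years.

3.86 years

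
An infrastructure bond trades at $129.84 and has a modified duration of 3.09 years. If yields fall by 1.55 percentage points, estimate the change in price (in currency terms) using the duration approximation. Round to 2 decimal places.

+$6.22

Duration approximation: ΔP/P ≈ -D_mod · Δy = -3.09 × (-0.0155) = +0.047895.
ΔP ≈ 129.84 × (+0.047895) = +6.2186868.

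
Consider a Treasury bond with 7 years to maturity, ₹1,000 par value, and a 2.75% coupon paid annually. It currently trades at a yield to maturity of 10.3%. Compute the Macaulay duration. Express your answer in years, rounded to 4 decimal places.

Periodic yield y = 0.103. Discount each cash flow and weight by its year:
  t   CF        PV=CF/(1+0.103)^t    t·PV
  1        27.50        24.9320        24.9320
  2        27.50        22.6038        45.2076
  3        27.50        20.4930        61.4791
  4        27.50        18.5794        74.3174
  5        27.50        16.8444        84.2219
  6        27.50        15.2714        91.6286
  7     1,027.50       517.3128     3,621.1898
  Σ                    636.0368     4,002.9764
Price P = Σ PV = 636.0368.
Macaulay duration = Σ(t·PV) / P = 4,002.9764 / 636.0368 = 6.29362 years.

6.2936 years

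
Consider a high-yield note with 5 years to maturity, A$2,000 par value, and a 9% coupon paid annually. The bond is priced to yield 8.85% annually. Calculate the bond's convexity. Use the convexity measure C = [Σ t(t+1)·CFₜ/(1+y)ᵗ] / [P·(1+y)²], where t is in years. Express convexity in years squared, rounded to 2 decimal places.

With y = 0.0885:
  t   CF        PV=CF/(1+0.0885)^t    t·PV        t(t+1)·PV
  1       180.00       165.3652       165.3652         330.7304
  2       180.00       151.9202       303.8405         911.5214
  3       180.00       139.5684       418.7053       1,674.8212
  4       180.00       128.2209       512.8835       2,564.4177
  5     2,180.00     1,426.6398     7,133.1989      42,799.1931
  Σ                  2,011.7145     8,533.9934      48,280.6838
P = 2,011.7145.
Convexity = Σ t(t+1)·PV / [P·(1+y)²] = 48,280.6838 / (2,011.7145 × 1.184832) = 20.25584.

20.26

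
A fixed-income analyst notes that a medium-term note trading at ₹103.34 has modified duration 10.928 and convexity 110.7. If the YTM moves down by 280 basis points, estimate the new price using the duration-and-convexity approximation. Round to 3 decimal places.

₹139.445

Duration effect: -D_mod·Δy = -10.928 × (-0.028) = +0.305984
Convexity effect: ½·C·(Δy)² = 0.5 × 110.7 × (-0.028)² = +0.0433944
ΔP/P ≈ +0.305984 + 0.0433944 = +0.3493784
New price ≈ 103.34 × (1 + 0.3493784) = 139.444763856.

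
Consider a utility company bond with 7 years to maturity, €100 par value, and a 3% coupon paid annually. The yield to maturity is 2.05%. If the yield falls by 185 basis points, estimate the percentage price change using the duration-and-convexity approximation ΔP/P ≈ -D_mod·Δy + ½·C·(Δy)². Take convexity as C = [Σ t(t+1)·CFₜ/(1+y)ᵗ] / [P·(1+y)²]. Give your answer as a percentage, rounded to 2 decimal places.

With y = 0.0205:
  t   CF        PV=CF/(1+0.0205)^t    t·PV        t(t+1)·PV
  1         3.00         2.9397         2.9397           5.8795
  2         3.00         2.8807         5.7614          17.2841
  3         3.00         2.8228         8.4684          33.8738
  4         3.00         2.7661        11.0644          55.3222
  5         3.00         2.7105        13.5527          81.3163
  6         3.00         2.6561        15.9366         111.5559
  7       103.00        89.3606       625.5243       5,004.1946
  Σ                    106.1366       683.2476       5,309.4262
P = 106.1366; D_Mac = 6.43744 yrs; D_mod = 6.30812 yrs; C = 48.03485.
Duration effect: -6.30812 × (-0.0185) = +0.116700
Convexity effect: 0.5 × 48.03485 × (-0.0185)² = +0.0082200
ΔP/P ≈ +0.116700 + 0.0082200 = +0.124920 = +12.4920%.

+12.49%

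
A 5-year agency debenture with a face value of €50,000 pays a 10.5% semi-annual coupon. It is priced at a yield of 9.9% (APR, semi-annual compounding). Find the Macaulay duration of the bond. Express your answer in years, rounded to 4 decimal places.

Periodic yield y = 0.0495. Discount each cash flow and weight by its period:
  t   CF        PV=CF/(1+0.0495)^t    t·PV
  1     2,625.00     2,501.1910     2,501.1910
  2     2,625.00     2,383.2216     4,766.4432
  3     2,625.00     2,270.8162     6,812.4485
  4     2,625.00     2,163.7124     8,654.8496
  5     2,625.00     2,061.6602    10,308.3011
  6     2,625.00     1,964.4214    11,786.5282
  7     2,625.00     1,871.7688    13,102.3817
  8     2,625.00     1,783.4862    14,267.8900
  9     2,625.00     1,699.3676    15,294.3080
  10   52,625.00    32,461.4324   324,614.3240
  Σ                 51,161.0778   412,108.6654
Price P = Σ PV = 51,161.0778.
Macaulay duration = Σ(t·PV) / P = 412,108.6654 / 51,161.0778 = 8.05512 half-year periods.
In years: 8.05512 / 2 = 4.02756 years.

4.0276 years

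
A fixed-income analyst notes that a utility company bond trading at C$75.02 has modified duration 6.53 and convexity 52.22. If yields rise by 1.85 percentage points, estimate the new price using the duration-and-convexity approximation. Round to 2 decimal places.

C$66.63

Duration effect: -D_mod·Δy = -6.53 × (+0.0185) = -0.120805
Convexity effect: ½·C·(Δy)² = 0.5 × 52.22 × (0.0185)² = +0.0089361475
ΔP/P ≈ -0.120805 + 0.0089361475 = -0.1118688525
New price ≈ 75.02 × (1 - 0.1118688525) = 66.62759868545.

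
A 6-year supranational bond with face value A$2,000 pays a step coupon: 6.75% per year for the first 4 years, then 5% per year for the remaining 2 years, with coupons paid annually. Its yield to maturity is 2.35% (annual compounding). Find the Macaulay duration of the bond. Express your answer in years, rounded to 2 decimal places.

Periodic yield y = 0.0235. Discount each cash flow and weight by its year:
  t   CF        PV=CF/(1+0.0235)^t    t·PV
  1       135.00       131.9003       131.9003
  2       135.00       128.8719       257.7437
  3       135.00       125.9129       377.7387
  4       135.00       123.0219       492.0875
  5       100.00        89.0350       445.1750
  6     2,100.00     1,826.8051    10,960.8305
  Σ                  2,425.5471    12,665.4758
Price P = Σ PV = 2,425.5471.
Macaulay duration = Σ(t·PV) / P = 12,665.4758 / 2,425.5471 = 5.22170 years.

5.22 years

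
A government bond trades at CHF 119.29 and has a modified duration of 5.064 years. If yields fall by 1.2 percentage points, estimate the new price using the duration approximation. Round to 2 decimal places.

CHF 126.54

Duration approximation: ΔP/P ≈ -D_mod · Δy = -5.064 × (-0.012) = +0.060768.
New price ≈ 119.29 × (1 + 0.060768) = 126.53901472.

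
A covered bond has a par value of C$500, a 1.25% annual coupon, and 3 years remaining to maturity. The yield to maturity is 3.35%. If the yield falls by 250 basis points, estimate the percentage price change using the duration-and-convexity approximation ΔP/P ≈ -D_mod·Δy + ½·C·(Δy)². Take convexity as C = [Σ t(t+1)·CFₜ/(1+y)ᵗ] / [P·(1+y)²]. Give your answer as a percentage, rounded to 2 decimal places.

With y = 0.0335:
  t   CF        PV=CF/(1+0.0335)^t    t·PV        t(t+1)·PV
  1         6.25         6.0474         6.0474          12.0948
  2         6.25         5.8514        11.7028          35.1083
  3       506.25       458.5995     1,375.7986       5,503.1942
  Σ                    470.4983     1,393.5487       5,550.3974
P = 470.4983; D_Mac = 2.96186 yrs; D_mod = 2.86585 yrs; C = 11.04447.
Duration effect: -2.86585 × (-0.025) = +0.071646
Convexity effect: 0.5 × 11.04447 × (-0.025)² = +0.0034514
ΔP/P ≈ +0.071646 + 0.0034514 = +0.075098 = +7.5098%.

+7.51%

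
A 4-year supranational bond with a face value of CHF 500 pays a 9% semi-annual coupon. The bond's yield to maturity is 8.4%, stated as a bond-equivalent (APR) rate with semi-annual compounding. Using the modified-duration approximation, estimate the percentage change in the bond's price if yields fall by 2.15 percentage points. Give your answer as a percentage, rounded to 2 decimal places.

+7.12%

Periodic yield y = 0.042. Modified duration first:
  t   CF        PV=CF/(1+0.042)^t    t·PV
  1        22.50        21.5931        21.5931
  2        22.50        20.7227        41.4455
  3        22.50        19.8875        59.6624
  4        22.50        19.0859        76.3434
  5        22.50        18.3166        91.5828
  6        22.50        17.5783       105.4696
  7        22.50        16.8697       118.0882
  8       522.50       375.9625     3,007.7001
  Σ                    510.0162     3,521.8851
P = 510.0162; D_Mac = 6.90544 half-year periods = 3.45272 yrs; D_mod = 3.45272/(1+0.042) = 3.31355 yrs.
ΔP/P ≈ -D_mod · Δy = -3.31355 × (-0.0215) = +0.071241 = +7.1241%.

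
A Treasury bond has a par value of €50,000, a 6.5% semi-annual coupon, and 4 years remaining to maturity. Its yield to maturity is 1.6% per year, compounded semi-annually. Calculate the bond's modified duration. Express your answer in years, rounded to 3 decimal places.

Periodic yield y = 0.008. First find Macaulay duration:
  t   CF        PV=CF/(1+0.008)^t    t·PV
  1     1,625.00     1,612.1032     1,612.1032
  2     1,625.00     1,599.3087     3,198.6174
  3     1,625.00     1,586.6158     4,759.8473
  4     1,625.00     1,574.0236     6,296.0944
  5     1,625.00     1,561.5313     7,807.6567
  6     1,625.00     1,549.1382     9,294.8294
  7     1,625.00     1,536.8435    10,757.9044
  8    51,625.00    48,436.8406   387,494.7250
  Σ                 59,456.4049   431,221.7778
P = 59,456.4049; Macaulay duration = 431,221.7778 / 59,456.4049 = 7.25274 half-year periods = 3.62637 years.
Modified duration = D_Mac / (1 + y) = 3.62637 / 1.008 = 3.59759 years.

3.598 years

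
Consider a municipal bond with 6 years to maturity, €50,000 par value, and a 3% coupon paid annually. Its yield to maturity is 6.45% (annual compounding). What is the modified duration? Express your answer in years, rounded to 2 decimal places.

Periodic yield y = 0.0645. First find Macaulay duration:
  t   CF        PV=CF/(1+0.0645)^t    t·PV
  1     1,500.00     1,409.1123     1,409.1123
  2     1,500.00     1,323.7316     2,647.4631
  3     1,500.00     1,243.5243     3,730.5728
  4     1,500.00     1,168.1769     4,672.7074
  5     1,500.00     1,097.3949     5,486.9744
  6    51,500.00    35,394.2924   212,365.7544
  Σ                 41,636.2322   230,312.5844
P = 41,636.2322; Macaulay duration = 230,312.5844 / 41,636.2322 = 5.53154 years.
Modified duration = D_Mac / (1 + y) = 5.53154 / 1.0645 = 5.19638 years.

5.20 years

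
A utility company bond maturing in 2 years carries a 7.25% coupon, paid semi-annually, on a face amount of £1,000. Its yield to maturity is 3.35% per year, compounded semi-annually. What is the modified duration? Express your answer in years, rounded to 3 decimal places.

1.870 years

Periodic yield y = 0.01675. First find Macaulay duration:
  t   CF        PV=CF/(1+0.01675)^t    t·PV
  1        36.25        35.6528        35.6528
  2        36.25        35.0655        70.1309
  3        36.25        34.4878       103.4634
  4     1,036.25       969.6340     3,878.5359
  Σ                  1,074.8400     4,087.7830
P = 1,074.8400; Macaulay duration = 4,087.7830 / 1,074.8400 = 3.80315 half-year periods = 1.90158 years.
Modified duration = D_Mac / (1 + y) = 1.90158 / 1.01675 = 1.87025 years.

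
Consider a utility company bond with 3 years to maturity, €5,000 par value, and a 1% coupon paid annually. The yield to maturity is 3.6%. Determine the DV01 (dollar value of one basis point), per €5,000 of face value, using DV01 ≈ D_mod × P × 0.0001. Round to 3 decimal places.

Periodic yield y = 0.036.
  t   CF        PV=CF/(1+0.036)^t    t·PV
  1        50.00        48.2625        48.2625
  2        50.00        46.5855        93.1709
  3     5,050.00     4,541.6338    13,624.9014
  Σ                  4,636.4818    13,766.3348
P = 4,636.4818; D_Mac = 2.96913 yrs; D_mod = 2.86596 yrs.
DV01 ≈ 2.86596 × 4,636.4818 × 0.0001 = 1.328797.

€1.329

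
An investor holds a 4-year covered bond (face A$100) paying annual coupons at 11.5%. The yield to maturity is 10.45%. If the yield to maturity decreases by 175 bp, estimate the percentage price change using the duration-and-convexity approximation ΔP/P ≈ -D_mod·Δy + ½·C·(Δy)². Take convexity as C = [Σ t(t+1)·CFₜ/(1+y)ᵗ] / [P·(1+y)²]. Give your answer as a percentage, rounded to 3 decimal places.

With y = 0.1045:
  t   CF        PV=CF/(1+0.1045)^t    t·PV        t(t+1)·PV
  1        11.50        10.4120        10.4120          20.8239
  2        11.50         9.4268        18.8537          56.5611
  3        11.50         8.5349        25.6048         102.4193
  4       111.50        74.9225       299.6898       1,498.4491
  Σ                    103.2962       354.5603       1,678.2534
P = 103.2962; D_Mac = 3.43246 yrs; D_mod = 3.10771 yrs; C = 13.31808.
Duration effect: -3.10771 × (-0.0175) = +0.054385
Convexity effect: 0.5 × 13.31808 × (-0.0175)² = +0.0020393
ΔP/P ≈ +0.054385 + 0.0020393 = +0.056424 = +5.6424%.

+5.642%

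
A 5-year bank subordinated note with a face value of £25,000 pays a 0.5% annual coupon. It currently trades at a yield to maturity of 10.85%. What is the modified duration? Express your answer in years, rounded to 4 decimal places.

4.4507 years

Periodic yield y = 0.1085. First find Macaulay duration:
  t   CF        PV=CF/(1+0.1085)^t    t·PV
  1       125.00       112.7650       112.7650
  2       125.00       101.7276       203.4551
  3       125.00        91.7705       275.3114
  4       125.00        82.7880       331.1519
  5    25,125.00    15,011.6207    75,058.1036
  Σ                 15,400.6717    75,980.7870
P = 15,400.6717; Macaulay duration = 75,980.7870 / 15,400.6717 = 4.93360 years.
Modified duration = D_Mac / (1 + y) = 4.93360 / 1.1085 = 4.45070 years.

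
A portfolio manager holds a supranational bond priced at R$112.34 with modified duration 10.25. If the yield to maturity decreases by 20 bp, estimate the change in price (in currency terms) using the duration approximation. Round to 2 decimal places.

+R$2.30

Duration approximation: ΔP/P ≈ -D_mod · Δy = -10.25 × (-0.002) = +0.020500.
ΔP ≈ 112.34 × (+0.020500) = +2.30297.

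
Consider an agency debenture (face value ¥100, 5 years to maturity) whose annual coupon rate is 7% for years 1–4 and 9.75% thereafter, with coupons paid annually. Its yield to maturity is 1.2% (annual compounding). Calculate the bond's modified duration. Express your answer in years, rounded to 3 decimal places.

Periodic yield y = 0.012. First find Macaulay duration:
  t   CF        PV=CF/(1+0.012)^t    t·PV
  1         7.00         6.9170         6.9170
  2         7.00         6.8350        13.6700
  3         7.00         6.7539        20.2618
  4         7.00         6.6738        26.6954
  5       109.75       103.3956       516.9779
  Σ                    130.5753       584.5220
P = 130.5753; Macaulay duration = 584.5220 / 130.5753 = 4.47651 years.
Modified duration = D_Mac / (1 + y) = 4.47651 / 1.012 = 4.42343 years.

4.423 years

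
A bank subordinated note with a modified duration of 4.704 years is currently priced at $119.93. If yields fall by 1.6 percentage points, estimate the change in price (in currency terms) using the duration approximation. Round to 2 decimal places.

+$9.03

Duration approximation: ΔP/P ≈ -D_mod · Δy = -4.704 × (-0.016) = +0.075264.
ΔP ≈ 119.93 × (+0.075264) = +9.02641152.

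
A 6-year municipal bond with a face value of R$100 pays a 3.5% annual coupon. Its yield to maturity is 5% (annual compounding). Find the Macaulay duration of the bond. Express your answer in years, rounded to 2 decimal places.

Periodic yield y = 0.05. Discount each cash flow and weight by its year:
  t   CF        PV=CF/(1+0.05)^t    t·PV
  1         3.50         3.3333         3.3333
  2         3.50         3.1746         6.3492
  3         3.50         3.0234         9.0703
  4         3.50         2.8795        11.5178
  5         3.50         2.7423        13.7117
  6       103.50        77.2333       463.3998
  Σ                     92.3865       507.3821
Price P = Σ PV = 92.3865.
Macaulay duration = Σ(t·PV) / P = 507.3821 / 92.3865 = 5.49195 years.

5.49 years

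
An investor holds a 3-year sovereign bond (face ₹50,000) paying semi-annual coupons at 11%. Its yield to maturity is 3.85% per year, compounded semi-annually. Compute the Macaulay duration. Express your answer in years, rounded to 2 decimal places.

2.67 years

Periodic yield y = 0.01925. Discount each cash flow and weight by its period:
  t   CF        PV=CF/(1+0.01925)^t    t·PV
  1     2,750.00     2,698.0623     2,698.0623
  2     2,750.00     2,647.1055     5,294.2110
  3     2,750.00     2,597.1111     7,791.3334
  4     2,750.00     2,548.0610    10,192.2438
  5     2,750.00     2,499.9372    12,499.6858
  6    52,750.00    47,047.6725   282,286.0350
  Σ                 60,037.9496   320,761.5714
Price P = Σ PV = 60,037.9496.
Macaulay duration = Σ(t·PV) / P = 320,761.5714 / 60,037.9496 = 5.34265 half-year periods.
In years: 5.34265 / 2 = 2.67132 years.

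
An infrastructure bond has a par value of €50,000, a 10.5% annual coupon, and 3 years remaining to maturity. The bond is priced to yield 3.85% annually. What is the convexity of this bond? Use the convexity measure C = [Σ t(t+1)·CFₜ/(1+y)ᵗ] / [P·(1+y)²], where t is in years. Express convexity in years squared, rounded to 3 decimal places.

With y = 0.0385:
  t   CF        PV=CF/(1+0.0385)^t    t·PV        t(t+1)·PV
  1     5,250.00     5,055.3683     5,055.3683      10,110.7366
  2     5,250.00     4,867.9522     9,735.9043      29,207.7130
  3    55,250.00    49,330.1890   147,990.5671     591,962.2685
  Σ                 59,253.5095   162,781.8398     631,280.7181
P = 59,253.5095.
Convexity = Σ t(t+1)·PV / [P·(1+y)²] = 631,280.7181 / (59,253.5095 × 1.078482) = 9.87860.

9.879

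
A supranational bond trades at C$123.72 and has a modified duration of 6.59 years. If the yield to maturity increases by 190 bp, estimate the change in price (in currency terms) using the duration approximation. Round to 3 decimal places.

Duration approximation: ΔP/P ≈ -D_mod · Δy = -6.59 × (+0.019) = -0.125210.
ΔP ≈ 123.72 × (-0.125210) = -15.4909812.

-C$15.491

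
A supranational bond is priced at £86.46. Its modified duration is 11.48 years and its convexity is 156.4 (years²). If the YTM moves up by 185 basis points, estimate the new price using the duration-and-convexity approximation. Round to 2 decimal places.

Duration effect: -D_mod·Δy = -11.48 × (+0.0185) = -0.212380
Convexity effect: ½·C·(Δy)² = 0.5 × 156.4 × (0.0185)² = +0.02676395
ΔP/P ≈ -0.212380 + 0.02676395 = -0.18561605
New price ≈ 86.46 × (1 - 0.18561605) = 70.411636317.

£70.41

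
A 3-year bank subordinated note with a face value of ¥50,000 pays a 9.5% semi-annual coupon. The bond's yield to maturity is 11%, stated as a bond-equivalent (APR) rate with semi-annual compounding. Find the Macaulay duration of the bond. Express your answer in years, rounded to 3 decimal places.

2.673 years

Periodic yield y = 0.055. Discount each cash flow and weight by its period:
  t   CF        PV=CF/(1+0.055)^t    t·PV
  1     2,375.00     2,251.1848     2,251.1848
  2     2,375.00     2,133.8245     4,267.6490
  3     2,375.00     2,022.5825     6,067.7474
  4     2,375.00     1,917.1398     7,668.5591
  5     2,375.00     1,817.1941     9,085.9705
  6    52,375.00    37,984.7505   227,908.5030
  Σ                 48,126.6761   257,249.6137
Price P = Σ PV = 48,126.6761.
Macaulay duration = Σ(t·PV) / P = 257,249.6137 / 48,126.6761 = 5.34526 half-year periods.
In years: 5.34526 / 2 = 2.67263 years.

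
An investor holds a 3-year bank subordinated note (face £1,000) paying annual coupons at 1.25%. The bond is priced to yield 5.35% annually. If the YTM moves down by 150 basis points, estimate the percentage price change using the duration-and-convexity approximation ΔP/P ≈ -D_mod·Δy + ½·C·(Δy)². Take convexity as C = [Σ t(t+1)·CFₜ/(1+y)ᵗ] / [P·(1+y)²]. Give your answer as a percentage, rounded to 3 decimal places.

With y = 0.0535:
  t   CF        PV=CF/(1+0.0535)^t    t·PV        t(t+1)·PV
  1        12.50        11.8652        11.8652          23.7304
  2        12.50        11.2627        22.5253          67.5760
  3     1,012.50       865.9472     2,597.8416      10,391.3664
  Σ                    889.0751     2,632.2321      10,482.6728
P = 889.0751; D_Mac = 2.96064 yrs; D_mod = 2.81029 yrs; C = 10.62342.
Duration effect: -2.81029 × (-0.015) = +0.042154
Convexity effect: 0.5 × 10.62342 × (-0.015)² = +0.0011951
ΔP/P ≈ +0.042154 + 0.0011951 = +0.043349 = +4.3349%.

+4.335%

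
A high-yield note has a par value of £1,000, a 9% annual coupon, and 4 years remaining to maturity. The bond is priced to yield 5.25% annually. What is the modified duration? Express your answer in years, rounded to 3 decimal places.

Periodic yield y = 0.0525. First find Macaulay duration:
  t   CF        PV=CF/(1+0.0525)^t    t·PV
  1        90.00        85.5107        85.5107
  2        90.00        81.2453       162.4906
  3        90.00        77.1927       231.5781
  4     1,090.00       888.2559     3,553.0234
  Σ                  1,132.2045     4,032.6028
P = 1,132.2045; Macaulay duration = 4,032.6028 / 1,132.2045 = 3.56173 years.
Modified duration = D_Mac / (1 + y) = 3.56173 / 1.0525 = 3.38406 years.

3.384 years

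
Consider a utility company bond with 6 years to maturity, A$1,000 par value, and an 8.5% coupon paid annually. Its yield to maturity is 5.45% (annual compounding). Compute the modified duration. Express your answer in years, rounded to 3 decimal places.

Periodic yield y = 0.0545. First find Macaulay duration:
  t   CF        PV=CF/(1+0.0545)^t    t·PV
  1        85.00        80.6069        80.6069
  2        85.00        76.4409       152.8818
  3        85.00        72.4902       217.4705
  4        85.00        68.7437       274.9746
  5        85.00        65.1908       325.9538
  6     1,085.00       789.1331     4,734.7983
  Σ                  1,152.6055     5,786.6859
P = 1,152.6055; Macaulay duration = 5,786.6859 / 1,152.6055 = 5.02053 years.
Modified duration = D_Mac / (1 + y) = 5.02053 / 1.0545 = 4.76105 years.

4.761 years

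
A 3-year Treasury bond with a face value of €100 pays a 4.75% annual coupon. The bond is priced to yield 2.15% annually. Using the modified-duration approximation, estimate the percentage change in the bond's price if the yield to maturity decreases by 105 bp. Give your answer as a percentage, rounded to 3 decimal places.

+2.951%

Periodic yield y = 0.0215. Modified duration first:
  t   CF        PV=CF/(1+0.0215)^t    t·PV
  1         4.75         4.6500         4.6500
  2         4.75         4.5522         9.1043
  3       104.75        98.2741       294.8222
  Σ                    107.4762       308.5765
P = 107.4762; D_Mac = 2.87111 yrs; D_mod = 2.87111/(1+0.0215) = 2.81068 yrs.
ΔP/P ≈ -D_mod · Δy = -2.81068 × (-0.0105) = +0.029512 = +2.9512%.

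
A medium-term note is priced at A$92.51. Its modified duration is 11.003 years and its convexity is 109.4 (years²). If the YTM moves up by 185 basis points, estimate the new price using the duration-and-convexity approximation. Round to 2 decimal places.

Duration effect: -D_mod·Δy = -11.003 × (+0.0185) = -0.2035555
Convexity effect: ½·C·(Δy)² = 0.5 × 109.4 × (0.0185)² = +0.018721075
ΔP/P ≈ -0.2035555 + 0.018721075 = -0.184834425
New price ≈ 92.51 × (1 - 0.184834425) = 75.41096734325.

A$75.41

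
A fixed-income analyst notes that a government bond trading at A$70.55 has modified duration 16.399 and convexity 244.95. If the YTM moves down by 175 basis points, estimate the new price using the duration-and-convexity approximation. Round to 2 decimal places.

A$93.44

Duration effect: -D_mod·Δy = -16.399 × (-0.0175) = +0.2869825
Convexity effect: ½·C·(Δy)² = 0.5 × 244.95 × (-0.0175)² = +0.03750796875
ΔP/P ≈ +0.2869825 + 0.03750796875 = +0.32449046875
New price ≈ 70.55 × (1 + 0.32449046875) = 93.4428025703125.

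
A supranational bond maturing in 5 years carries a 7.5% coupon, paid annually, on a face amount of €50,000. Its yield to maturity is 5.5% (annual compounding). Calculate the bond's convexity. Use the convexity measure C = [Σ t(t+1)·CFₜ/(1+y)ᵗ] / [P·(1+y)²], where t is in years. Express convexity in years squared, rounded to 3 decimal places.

With y = 0.055:
  t   CF        PV=CF/(1+0.055)^t    t·PV        t(t+1)·PV
  1     3,750.00     3,554.5024     3,554.5024       7,109.0047
  2     3,750.00     3,369.1966     6,738.3931      20,215.1794
  3     3,750.00     3,193.5512     9,580.6537      38,322.6149
  4     3,750.00     3,027.0628    12,108.2511      60,541.2557
  5    53,750.00    41,125.9715   205,629.8576   1,233,779.1456
  Σ                 54,270.2845   237,611.6580   1,359,967.2003
P = 54,270.2845.
Convexity = Σ t(t+1)·PV / [P·(1+y)²] = 1,359,967.2003 / (54,270.2845 × 1.113025) = 22.51445.

22.514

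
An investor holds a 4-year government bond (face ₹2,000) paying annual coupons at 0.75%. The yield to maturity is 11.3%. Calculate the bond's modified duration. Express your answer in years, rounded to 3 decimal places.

Periodic yield y = 0.113. First find Macaulay duration:
  t   CF        PV=CF/(1+0.113)^t    t·PV
  1        15.00        13.4771        13.4771
  2        15.00        12.1088        24.2176
  3        15.00        10.8794        32.6383
  4     2,015.00     1,313.0897     5,252.3588
  Σ                  1,349.5550     5,322.6917
P = 1,349.5550; Macaulay duration = 5,322.6917 / 1,349.5550 = 3.94403 years.
Modified duration = D_Mac / (1 + y) = 3.94403 / 1.113 = 3.54361 years.

3.544 years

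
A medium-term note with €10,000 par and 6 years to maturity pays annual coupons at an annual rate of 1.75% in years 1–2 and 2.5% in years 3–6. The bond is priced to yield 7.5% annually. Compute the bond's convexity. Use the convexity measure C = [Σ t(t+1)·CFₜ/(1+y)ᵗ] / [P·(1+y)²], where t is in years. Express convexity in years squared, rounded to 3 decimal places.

33.558

With y = 0.075:
  t   CF        PV=CF/(1+0.075)^t    t·PV        t(t+1)·PV
  1       175.00       162.7907       162.7907         325.5814
  2       175.00       151.4332       302.8664         908.5992
  3       250.00       201.2401       603.7204       2,414.8817
  4       250.00       187.2001       748.8005       3,744.0026
  5       250.00       174.1397       870.6983       5,224.1897
  6    10,250.00     6,641.6056    39,849.6334     278,947.4337
  Σ                  7,518.4094    42,538.5097     291,564.6884
P = 7,518.4094.
Convexity = Σ t(t+1)·PV / [P·(1+y)²] = 291,564.6884 / (7,518.4094 × 1.155625) = 33.55769.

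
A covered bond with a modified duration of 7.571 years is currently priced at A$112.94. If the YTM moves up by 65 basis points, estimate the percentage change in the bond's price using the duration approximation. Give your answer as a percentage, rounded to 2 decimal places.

Duration approximation: ΔP/P ≈ -D_mod · Δy = -7.571 × (+0.0065) = -0.0492115.
As a percentage: -4.92115%.

-4.92%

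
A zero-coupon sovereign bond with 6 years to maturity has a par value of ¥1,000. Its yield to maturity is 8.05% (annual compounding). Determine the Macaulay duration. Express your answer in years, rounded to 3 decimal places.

A zero-coupon bond has a single cash flow at maturity, so its Macaulay duration equals its maturity: 6 years.

6.000 years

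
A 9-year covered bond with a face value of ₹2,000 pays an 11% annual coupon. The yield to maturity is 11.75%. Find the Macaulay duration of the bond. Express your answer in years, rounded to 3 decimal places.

6.084 years

Periodic yield y = 0.1175. Discount each cash flow and weight by its year:
  t   CF        PV=CF/(1+0.1175)^t    t·PV
  1       220.00       196.8680       196.8680
  2       220.00       176.1682       352.3365
  3       220.00       157.6450       472.9349
  4       220.00       141.0693       564.2773
  5       220.00       126.2365       631.1826
  6       220.00       112.9633       677.7800
  7       220.00       101.0858       707.6003
  8       220.00        90.4571       723.6564
  9     2,220.00       816.8178     7,351.3601
  Σ                  1,919.3110    11,677.9960
Price P = Σ PV = 1,919.3110.
Macaulay duration = Σ(t·PV) / P = 11,677.9960 / 1,919.3110 = 6.08447 years.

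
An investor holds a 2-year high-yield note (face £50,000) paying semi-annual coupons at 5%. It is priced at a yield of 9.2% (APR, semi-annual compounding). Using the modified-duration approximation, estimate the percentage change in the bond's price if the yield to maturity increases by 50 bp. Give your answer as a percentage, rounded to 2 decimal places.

Periodic yield y = 0.046. Modified duration first:
  t   CF        PV=CF/(1+0.046)^t    t·PV
  1     1,250.00     1,195.0287     1,195.0287
  2     1,250.00     1,142.4748     2,284.9497
  3     1,250.00     1,092.2322     3,276.6965
  4    51,250.00    42,812.1592   171,248.6368
  Σ                 46,241.8949   178,005.3116
P = 46,241.8949; D_Mac = 3.84944 half-year periods = 1.92472 yrs; D_mod = 1.92472/(1+0.046) = 1.84008 yrs.
ΔP/P ≈ -D_mod · Δy = -1.84008 × (+0.005) = -0.009200 = -0.9200%.

-0.92%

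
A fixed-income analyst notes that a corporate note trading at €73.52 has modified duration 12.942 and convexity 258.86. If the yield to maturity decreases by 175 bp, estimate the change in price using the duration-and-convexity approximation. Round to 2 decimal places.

+€19.57

Duration effect: -D_mod·Δy = -12.942 × (-0.0175) = +0.226485
Convexity effect: ½·C·(Δy)² = 0.5 × 258.86 × (-0.0175)² = +0.0396379375
ΔP/P ≈ +0.226485 + 0.0396379375 = +0.2661229375
ΔP ≈ 73.52 × (+0.2661229375) = +19.565358365.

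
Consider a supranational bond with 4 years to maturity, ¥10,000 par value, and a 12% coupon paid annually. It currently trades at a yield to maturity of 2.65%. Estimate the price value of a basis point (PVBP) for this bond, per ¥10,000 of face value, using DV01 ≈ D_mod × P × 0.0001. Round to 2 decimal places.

Periodic yield y = 0.0265.
  t   CF        PV=CF/(1+0.0265)^t    t·PV
  1     1,200.00     1,169.0209     1,169.0209
  2     1,200.00     1,138.8416     2,277.6833
  3     1,200.00     1,109.4414     3,328.3243
  4    11,200.00    10,087.4689    40,349.8755
  Σ                 13,504.7729    47,124.9041
P = 13,504.7729; D_Mac = 3.48950 yrs; D_mod = 3.39942 yrs.
DV01 ≈ 3.39942 × 13,504.7729 × 0.0001 = 4.590833.

¥4.59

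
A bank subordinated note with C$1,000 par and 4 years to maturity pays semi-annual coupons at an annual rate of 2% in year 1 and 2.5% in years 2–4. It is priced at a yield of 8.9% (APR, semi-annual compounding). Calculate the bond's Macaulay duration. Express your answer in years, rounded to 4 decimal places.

Periodic yield y = 0.0445. Discount each cash flow and weight by its period:
  t   CF        PV=CF/(1+0.0445)^t    t·PV
  1        10.00         9.5740         9.5740
  2        10.00         9.1661        18.3321
  3        12.50        10.9694        32.9083
  4        12.50        10.5021        42.0084
  5        12.50        10.0547        50.2733
  6        12.50         9.6263        57.7578
  7        12.50         9.2162        64.5133
  8     1,012.50       714.7061     5,717.6486
  Σ                    783.8148     5,993.0159
Price P = Σ PV = 783.8148.
Macaulay duration = Σ(t·PV) / P = 5,993.0159 / 783.8148 = 7.64596 half-year periods.
In years: 7.64596 / 2 = 3.82298 years.

3.8230 years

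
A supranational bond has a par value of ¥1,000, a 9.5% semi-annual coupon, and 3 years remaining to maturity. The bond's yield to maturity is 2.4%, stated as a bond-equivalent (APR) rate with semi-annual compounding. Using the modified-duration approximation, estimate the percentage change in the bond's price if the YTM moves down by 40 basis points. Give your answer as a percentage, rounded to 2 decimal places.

Periodic yield y = 0.012. Modified duration first:
  t   CF        PV=CF/(1+0.012)^t    t·PV
  1        47.50        46.9368        46.9368
  2        47.50        46.3802        92.7604
  3        47.50        45.8302       137.4907
  4        47.50        45.2868       181.1472
  5        47.50        44.7498       223.7490
  6     1,047.50       975.1489     5,850.8937
  Σ                  1,204.3327     6,532.9777
P = 1,204.3327; D_Mac = 5.42456 half-year periods = 2.71228 yrs; D_mod = 2.71228/(1+0.012) = 2.68012 yrs.
ΔP/P ≈ -D_mod · Δy = -2.68012 × (-0.004) = +0.010720 = +1.0720%.

+1.07%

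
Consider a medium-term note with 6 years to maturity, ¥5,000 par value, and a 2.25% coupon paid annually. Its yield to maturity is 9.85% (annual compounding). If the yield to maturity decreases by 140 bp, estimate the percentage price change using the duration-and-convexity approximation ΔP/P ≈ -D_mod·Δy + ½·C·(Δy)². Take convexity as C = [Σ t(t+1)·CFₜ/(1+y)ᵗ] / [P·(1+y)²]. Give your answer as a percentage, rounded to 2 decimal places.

With y = 0.0985:
  t   CF        PV=CF/(1+0.0985)^t    t·PV        t(t+1)·PV
  1       112.50       102.4124       102.4124         204.8248
  2       112.50        93.2293       186.4586         559.3758
  3       112.50        84.8696       254.6089       1,018.4356
  4       112.50        77.2596       309.0383       1,545.1914
  5       112.50        70.3319       351.6594       2,109.9564
  6     5,112.50     2,909.5978    17,457.5866     122,203.1059
  Σ                  3,337.7005    18,661.7641     127,640.8897
P = 3,337.7005; D_Mac = 5.59120 yrs; D_mod = 5.08985 yrs; C = 31.69147.
Duration effect: -5.08985 × (-0.014) = +0.071258
Convexity effect: 0.5 × 31.69147 × (-0.014)² = +0.0031058
ΔP/P ≈ +0.071258 + 0.0031058 = +0.074364 = +7.4364%.

+7.44%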